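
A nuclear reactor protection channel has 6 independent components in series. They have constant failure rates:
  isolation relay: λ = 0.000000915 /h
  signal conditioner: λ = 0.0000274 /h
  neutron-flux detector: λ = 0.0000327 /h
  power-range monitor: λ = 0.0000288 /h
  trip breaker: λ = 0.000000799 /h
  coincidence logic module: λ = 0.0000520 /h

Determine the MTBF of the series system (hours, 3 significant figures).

7010

Series of exponential components: λ_sys = Σ λ_i
λ_sys = 0.000000915 + 0.0000274 + 0.0000327 + 0.0000288 + 0.000000799 + 0.0000520 = 1.4261e-04 /h
MTBF = 1 / λ_sys = 7010 h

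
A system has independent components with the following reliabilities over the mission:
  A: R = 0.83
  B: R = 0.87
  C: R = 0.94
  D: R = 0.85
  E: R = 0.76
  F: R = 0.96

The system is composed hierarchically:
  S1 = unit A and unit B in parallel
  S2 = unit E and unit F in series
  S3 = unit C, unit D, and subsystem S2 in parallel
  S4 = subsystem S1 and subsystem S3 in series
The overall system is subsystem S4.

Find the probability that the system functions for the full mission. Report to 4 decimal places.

0.9755

Parallel (A and B): 1 − (1 − 0.830000)(1 − 0.870000) = 0.977900
Series (E and F): 0.760000 × 0.960000 = 0.729600
Parallel (C, D, and [0.729600]): 1 − (1 − 0.940000)(1 − 0.850000)(1 − 0.729600) = 0.997566
Series ([0.977900] and [0.997566]): 0.977900 × 0.997566 = 0.9755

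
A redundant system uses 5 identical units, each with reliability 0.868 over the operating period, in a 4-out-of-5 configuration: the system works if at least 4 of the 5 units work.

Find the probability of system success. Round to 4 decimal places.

0.8674

R = Σ_{i=4}^{5} C(5,i) p^i (1−p)^{5−i} with p = 0.868
C(5,4)·0.868^4·0.132^1 = 0.374647
C(5,5)·0.868^5·0.132^0 = 0.492718
Sum = 0.8674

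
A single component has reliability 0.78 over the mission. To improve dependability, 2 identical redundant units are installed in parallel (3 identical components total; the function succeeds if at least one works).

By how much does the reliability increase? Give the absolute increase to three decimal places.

R_before = 0.78
R_after = 1 − (1 − 0.78)^3 = 0.989
ΔR = 0.989 − 0.78 = 0.209

0.209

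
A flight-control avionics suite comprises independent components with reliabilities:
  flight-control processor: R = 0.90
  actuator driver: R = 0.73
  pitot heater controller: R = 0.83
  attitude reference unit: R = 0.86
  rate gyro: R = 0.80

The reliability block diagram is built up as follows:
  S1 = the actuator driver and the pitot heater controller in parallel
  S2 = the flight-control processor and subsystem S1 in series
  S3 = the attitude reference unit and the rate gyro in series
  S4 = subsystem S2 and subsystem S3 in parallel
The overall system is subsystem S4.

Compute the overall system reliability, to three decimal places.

Parallel (actuator driver and pitot heater controller): 1 − (1 − 0.73000)(1 − 0.83000) = 0.95410
Series (flight-control processor and [0.95410]): 0.90000 × 0.95410 = 0.85869
Series (attitude reference unit and rate gyro): 0.86000 × 0.80000 = 0.68800
Parallel ([0.85869] and [0.68800]): 1 − (1 − 0.85869)(1 − 0.68800) = 0.956

0.956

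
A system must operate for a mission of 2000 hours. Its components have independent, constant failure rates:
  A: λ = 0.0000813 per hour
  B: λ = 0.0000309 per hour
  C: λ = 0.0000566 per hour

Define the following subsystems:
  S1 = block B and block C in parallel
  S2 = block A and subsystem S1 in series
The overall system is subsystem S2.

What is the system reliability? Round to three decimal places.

0.844

R(A) = exp(−0.0000813 × 2000) = 0.84993
R(B) = exp(−0.0000309 × 2000) = 0.94007
R(C) = exp(−0.0000566 × 2000) = 0.89297
Parallel (B and C): 1 − (1 − 0.94007)(1 − 0.89297) = 0.99359
Series (A and [0.99359]): 0.84993 × 0.99359 = 0.844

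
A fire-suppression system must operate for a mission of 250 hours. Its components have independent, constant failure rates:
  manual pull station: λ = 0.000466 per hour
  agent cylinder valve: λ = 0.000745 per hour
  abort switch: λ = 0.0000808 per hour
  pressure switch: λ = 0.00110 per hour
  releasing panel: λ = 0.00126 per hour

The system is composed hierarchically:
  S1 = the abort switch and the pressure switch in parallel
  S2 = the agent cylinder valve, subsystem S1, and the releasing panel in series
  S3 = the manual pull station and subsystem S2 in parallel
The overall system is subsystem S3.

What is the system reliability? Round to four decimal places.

0.9563

R(manual pull station) = exp(−0.000466 × 250) = 0.890030
R(agent cylinder valve) = exp(−0.000745 × 250) = 0.830066
R(abort switch) = exp(−0.0000808 × 250) = 0.980003
R(pressure switch) = exp(−0.00110 × 250) = 0.759572
R(releasing panel) = exp(−0.00126 × 250) = 0.729789
Parallel (abort switch and pressure switch): 1 − (1 − 0.980003)(1 − 0.759572) = 0.995192
Series (agent cylinder valve, [0.995192], and releasing panel): 0.830066 × 0.995192 × 0.729789 = 0.602860
Parallel (manual pull station and [0.602860]): 1 − (1 − 0.890030)(1 − 0.602860) = 0.9563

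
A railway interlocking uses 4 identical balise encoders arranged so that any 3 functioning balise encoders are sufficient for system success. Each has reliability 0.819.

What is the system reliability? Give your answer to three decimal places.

0.848

R = Σ_{i=3}^{4} C(4,i) p^i (1−p)^{4−i} with p = 0.819
C(4,3)·0.819^3·0.181^1 = 0.39773
C(4,4)·0.819^4·0.181^0 = 0.44992
Sum = 0.848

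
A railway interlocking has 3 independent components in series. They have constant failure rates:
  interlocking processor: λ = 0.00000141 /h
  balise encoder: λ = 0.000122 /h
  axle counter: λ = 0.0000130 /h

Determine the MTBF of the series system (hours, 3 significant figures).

7330

Series of exponential components: λ_sys = Σ λ_i
λ_sys = 0.00000141 + 0.000122 + 0.0000130 = 1.3641e-04 /h
MTBF = 1 / λ_sys = 7330 h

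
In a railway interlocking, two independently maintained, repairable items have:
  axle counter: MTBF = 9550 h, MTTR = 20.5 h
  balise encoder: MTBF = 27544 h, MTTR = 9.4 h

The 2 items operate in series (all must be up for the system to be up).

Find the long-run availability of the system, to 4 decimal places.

0.9975

A(axle counter) = MTBF/(MTBF+MTTR) = 9550/(9550+20.5) = 0.997858
A(balise encoder) = MTBF/(MTBF+MTTR) = 27544/(27544+9.4) = 0.999659
Series availability: 0.997858 × 0.999659 = 0.9975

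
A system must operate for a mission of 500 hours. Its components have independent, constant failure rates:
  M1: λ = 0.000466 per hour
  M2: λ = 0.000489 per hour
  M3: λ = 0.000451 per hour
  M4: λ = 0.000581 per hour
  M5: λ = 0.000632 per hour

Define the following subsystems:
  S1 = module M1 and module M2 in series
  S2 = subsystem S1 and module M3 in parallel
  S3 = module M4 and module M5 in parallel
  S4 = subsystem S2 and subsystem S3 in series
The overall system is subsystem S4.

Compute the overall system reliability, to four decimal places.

R(M1) = exp(−0.000466 × 500) = 0.792154
R(M2) = exp(−0.000489 × 500) = 0.783096
R(M3) = exp(−0.000451 × 500) = 0.798117
R(M4) = exp(−0.000581 × 500) = 0.747890
R(M5) = exp(−0.000632 × 500) = 0.729059
Series (M1 and M2): 0.792154 × 0.783096 = 0.620333
Parallel ([0.620333] and M3): 1 − (1 − 0.620333)(1 − 0.798117) = 0.923352
Parallel (M4 and M5): 1 − (1 − 0.747890)(1 − 0.729059) = 0.931693
Series ([0.923352] and [0.931693]): 0.923352 × 0.931693 = 0.8603

0.8603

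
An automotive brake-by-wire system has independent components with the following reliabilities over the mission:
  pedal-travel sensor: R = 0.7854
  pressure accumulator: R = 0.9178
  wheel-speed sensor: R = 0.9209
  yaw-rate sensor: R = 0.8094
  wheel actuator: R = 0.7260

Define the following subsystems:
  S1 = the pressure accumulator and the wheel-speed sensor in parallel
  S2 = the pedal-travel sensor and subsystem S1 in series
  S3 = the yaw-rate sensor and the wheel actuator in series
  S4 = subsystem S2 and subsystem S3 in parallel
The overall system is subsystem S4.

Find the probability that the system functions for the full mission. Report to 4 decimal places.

Parallel (pressure accumulator and wheel-speed sensor): 1 − (1 − 0.917800)(1 − 0.920900) = 0.993498
Series (pedal-travel sensor and [0.993498]): 0.785400 × 0.993498 = 0.780293
Series (yaw-rate sensor and wheel actuator): 0.809400 × 0.726000 = 0.587624
Parallel ([0.780293] and [0.587624]): 1 − (1 − 0.780293)(1 − 0.587624) = 0.9094

0.9094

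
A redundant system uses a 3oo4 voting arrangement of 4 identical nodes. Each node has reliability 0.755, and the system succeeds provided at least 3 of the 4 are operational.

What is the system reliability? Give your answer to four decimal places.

R = Σ_{i=3}^{4} C(4,i) p^i (1−p)^{4−i} with p = 0.755
C(4,3)·0.755^3·0.245^1 = 0.421761
C(4,4)·0.755^4·0.245^0 = 0.324929
Sum = 0.7467

0.7467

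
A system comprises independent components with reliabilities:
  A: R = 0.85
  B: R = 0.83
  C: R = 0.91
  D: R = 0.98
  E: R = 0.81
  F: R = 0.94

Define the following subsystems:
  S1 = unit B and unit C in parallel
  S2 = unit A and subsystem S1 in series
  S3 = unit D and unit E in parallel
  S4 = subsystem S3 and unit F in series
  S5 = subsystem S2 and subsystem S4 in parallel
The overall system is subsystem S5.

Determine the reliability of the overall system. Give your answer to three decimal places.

Parallel (B and C): 1 − (1 − 0.83000)(1 − 0.91000) = 0.98470
Series (A and [0.98470]): 0.85000 × 0.98470 = 0.83700
Parallel (D and E): 1 − (1 − 0.98000)(1 − 0.81000) = 0.99620
Series ([0.99620] and F): 0.99620 × 0.94000 = 0.93643
Parallel ([0.83700] and [0.93643]): 1 − (1 − 0.83700)(1 − 0.93643) = 0.990

0.990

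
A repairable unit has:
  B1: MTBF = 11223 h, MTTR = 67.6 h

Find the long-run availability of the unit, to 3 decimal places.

A(B1) = MTBF/(MTBF+MTTR) = 11223/(11223+67.6) = 0.994

0.994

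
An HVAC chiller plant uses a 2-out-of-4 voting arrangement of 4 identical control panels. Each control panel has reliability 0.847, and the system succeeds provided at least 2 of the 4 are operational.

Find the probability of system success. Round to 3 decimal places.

R = Σ_{i=2}^{4} C(4,i) p^i (1−p)^{4−i} with p = 0.847
C(4,2)·0.847^2·0.153^2 = 0.10076
C(4,3)·0.847^3·0.153^1 = 0.37188
C(4,4)·0.847^4·0.153^0 = 0.51468
Sum = 0.987

0.987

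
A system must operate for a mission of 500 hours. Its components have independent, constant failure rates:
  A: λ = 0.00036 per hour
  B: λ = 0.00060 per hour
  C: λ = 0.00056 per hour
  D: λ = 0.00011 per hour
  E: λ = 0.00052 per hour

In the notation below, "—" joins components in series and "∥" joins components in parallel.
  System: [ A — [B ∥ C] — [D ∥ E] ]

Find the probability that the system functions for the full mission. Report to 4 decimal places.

0.7728

R(A) = exp(−0.00036 × 500) = 0.835270
R(B) = exp(−0.00060 × 500) = 0.740818
R(C) = exp(−0.00056 × 500) = 0.755784
R(D) = exp(−0.00011 × 500) = 0.946485
R(E) = exp(−0.00052 × 500) = 0.771052
Parallel (B and C): 1 − (1 − 0.740818)(1 − 0.755784) = 0.936704
Parallel (D and E): 1 − (1 − 0.946485)(1 − 0.771052) = 0.987748
Series (A, [0.936704], and [0.987748]): 0.835270 × 0.936704 × 0.987748 = 0.7728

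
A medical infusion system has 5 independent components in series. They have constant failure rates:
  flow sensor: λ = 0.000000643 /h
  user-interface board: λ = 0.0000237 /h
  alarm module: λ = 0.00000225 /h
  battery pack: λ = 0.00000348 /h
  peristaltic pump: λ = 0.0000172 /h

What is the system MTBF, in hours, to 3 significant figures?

21200

Series of exponential components: λ_sys = Σ λ_i
λ_sys = 0.000000643 + 0.0000237 + 0.00000225 + 0.00000348 + 0.0000172 = 4.7273e-05 /h
MTBF = 1 / λ_sys = 21200 h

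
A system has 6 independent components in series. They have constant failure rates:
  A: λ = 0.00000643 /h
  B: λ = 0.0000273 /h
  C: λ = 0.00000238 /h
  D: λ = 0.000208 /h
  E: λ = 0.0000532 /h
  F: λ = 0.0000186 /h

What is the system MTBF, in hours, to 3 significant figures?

Series of exponential components: λ_sys = Σ λ_i
λ_sys = 0.00000643 + 0.0000273 + 0.00000238 + 0.000208 + 0.0000532 + 0.0000186 = 3.1591e-04 /h
MTBF = 1 / λ_sys = 3170 h

3170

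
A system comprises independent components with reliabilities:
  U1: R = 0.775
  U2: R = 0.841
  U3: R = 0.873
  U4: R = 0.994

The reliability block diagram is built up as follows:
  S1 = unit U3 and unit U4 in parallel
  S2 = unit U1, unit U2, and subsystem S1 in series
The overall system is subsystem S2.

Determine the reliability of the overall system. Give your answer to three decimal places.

Parallel (U3 and U4): 1 − (1 − 0.87300)(1 − 0.99400) = 0.99924
Series (U1, U2, and [0.99924]): 0.77500 × 0.84100 × 0.99924 = 0.651

0.651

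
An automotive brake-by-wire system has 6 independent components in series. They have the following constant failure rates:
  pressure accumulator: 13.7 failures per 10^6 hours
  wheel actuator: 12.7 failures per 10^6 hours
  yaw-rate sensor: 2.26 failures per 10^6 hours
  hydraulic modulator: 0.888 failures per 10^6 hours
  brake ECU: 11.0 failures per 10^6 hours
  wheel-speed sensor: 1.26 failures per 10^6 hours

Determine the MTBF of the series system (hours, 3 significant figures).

23900

Series of exponential components: λ_sys = Σ λ_i
λ_sys = 0.0000137 + 0.0000127 + 0.00000226 + 0.000000888 + 0.0000110 + 0.00000126 = 4.1808e-05 /h
MTBF = 1 / λ_sys = 23900 h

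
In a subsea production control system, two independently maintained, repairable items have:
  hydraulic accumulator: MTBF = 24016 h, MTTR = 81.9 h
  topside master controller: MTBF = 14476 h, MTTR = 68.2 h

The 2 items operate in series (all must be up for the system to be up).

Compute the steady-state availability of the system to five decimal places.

A(hydraulic accumulator) = MTBF/(MTBF+MTTR) = 24016/(24016+81.9) = 0.996601
A(topside master controller) = MTBF/(MTBF+MTTR) = 14476/(14476+68.2) = 0.995311
Series availability: 0.996601 × 0.995311 = 0.99193

0.99193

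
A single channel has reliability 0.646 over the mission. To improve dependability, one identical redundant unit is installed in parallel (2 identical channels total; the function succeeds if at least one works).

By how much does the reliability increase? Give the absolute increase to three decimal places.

R_before = 0.646
R_after = 1 − (1 − 0.646)^2 = 0.875
ΔR = 0.875 − 0.646 = 0.229

0.229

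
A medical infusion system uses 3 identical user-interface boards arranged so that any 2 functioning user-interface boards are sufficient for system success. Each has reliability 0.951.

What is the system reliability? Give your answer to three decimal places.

0.993

R = Σ_{i=2}^{3} C(3,i) p^i (1−p)^{3−i} with p = 0.951
C(3,2)·0.951^2·0.049^1 = 0.13295
C(3,3)·0.951^3·0.049^0 = 0.86009
Sum = 0.993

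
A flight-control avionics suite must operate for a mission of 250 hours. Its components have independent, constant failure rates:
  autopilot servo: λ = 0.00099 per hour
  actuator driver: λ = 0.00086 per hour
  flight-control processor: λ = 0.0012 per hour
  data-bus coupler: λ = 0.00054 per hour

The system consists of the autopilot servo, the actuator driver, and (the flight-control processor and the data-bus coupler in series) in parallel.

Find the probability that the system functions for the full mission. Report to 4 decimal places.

R(autopilot servo) = exp(−0.00099 × 250) = 0.780750
R(actuator driver) = exp(−0.00086 × 250) = 0.806541
R(flight-control processor) = exp(−0.0012 × 250) = 0.740818
R(data-bus coupler) = exp(−0.00054 × 250) = 0.873716
Series (flight-control processor and data-bus coupler): 0.740818 × 0.873716 = 0.647265
Parallel (autopilot servo, actuator driver, and [0.647265]): 1 − (1 − 0.780750)(1 − 0.806541)(1 − 0.647265) = 0.9850

0.9850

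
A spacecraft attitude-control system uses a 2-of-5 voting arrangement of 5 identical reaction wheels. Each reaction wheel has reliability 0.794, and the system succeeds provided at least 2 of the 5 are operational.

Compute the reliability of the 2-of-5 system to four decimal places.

R = Σ_{i=2}^{5} C(5,i) p^i (1−p)^{5−i} with p = 0.794
C(5,2)·0.794^2·0.206^3 = 0.055112
C(5,3)·0.794^3·0.206^2 = 0.212420
C(5,4)·0.794^4·0.206^1 = 0.409373
C(5,5)·0.794^5·0.206^0 = 0.315575
Sum = 0.9925

0.9925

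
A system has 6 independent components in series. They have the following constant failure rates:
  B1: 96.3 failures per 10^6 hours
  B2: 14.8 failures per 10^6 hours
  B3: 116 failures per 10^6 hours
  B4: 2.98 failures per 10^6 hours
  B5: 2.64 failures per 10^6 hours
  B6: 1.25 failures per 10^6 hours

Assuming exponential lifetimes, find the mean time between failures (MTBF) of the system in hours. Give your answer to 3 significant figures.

4270

Series of exponential components: λ_sys = Σ λ_i
λ_sys = 0.0000963 + 0.0000148 + 0.000116 + 0.00000298 + 0.00000264 + 0.00000125 = 2.3397e-04 /h
MTBF = 1 / λ_sys = 4270 h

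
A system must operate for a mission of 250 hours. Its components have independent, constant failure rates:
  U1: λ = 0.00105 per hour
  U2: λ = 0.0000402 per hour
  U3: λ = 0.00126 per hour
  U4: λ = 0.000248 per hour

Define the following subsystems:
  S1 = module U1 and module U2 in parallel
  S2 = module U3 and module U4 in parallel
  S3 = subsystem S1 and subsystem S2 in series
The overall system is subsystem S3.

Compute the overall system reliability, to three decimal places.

R(U1) = exp(−0.00105 × 250) = 0.76913
R(U2) = exp(−0.0000402 × 250) = 0.99000
R(U3) = exp(−0.00126 × 250) = 0.72979
R(U4) = exp(−0.000248 × 250) = 0.93988
Parallel (U1 and U2): 1 − (1 − 0.76913)(1 − 0.99000) = 0.99769
Parallel (U3 and U4): 1 − (1 − 0.72979)(1 − 0.93988) = 0.98375
Series ([0.99769] and [0.98375]): 0.99769 × 0.98375 = 0.981

0.981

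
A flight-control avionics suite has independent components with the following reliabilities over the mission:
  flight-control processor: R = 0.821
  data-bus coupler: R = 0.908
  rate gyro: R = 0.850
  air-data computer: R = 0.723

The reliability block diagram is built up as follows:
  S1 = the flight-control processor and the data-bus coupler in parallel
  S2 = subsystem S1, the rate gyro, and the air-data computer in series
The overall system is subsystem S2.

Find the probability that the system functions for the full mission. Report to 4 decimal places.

Parallel (flight-control processor and data-bus coupler): 1 − (1 − 0.821000)(1 − 0.908000) = 0.983532
Series ([0.983532], rate gyro, and air-data computer): 0.983532 × 0.850000 × 0.723000 = 0.6044

0.6044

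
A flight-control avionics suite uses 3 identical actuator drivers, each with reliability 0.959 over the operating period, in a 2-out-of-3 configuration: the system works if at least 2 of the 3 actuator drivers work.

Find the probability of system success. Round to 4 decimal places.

0.9951

R = Σ_{i=2}^{3} C(3,i) p^i (1−p)^{3−i} with p = 0.959
C(3,2)·0.959^2·0.041^1 = 0.113121
C(3,3)·0.959^3·0.041^0 = 0.881974
Sum = 0.9951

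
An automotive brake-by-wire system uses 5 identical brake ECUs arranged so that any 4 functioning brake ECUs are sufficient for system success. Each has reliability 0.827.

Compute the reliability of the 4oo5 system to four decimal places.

R = Σ_{i=4}^{5} C(5,i) p^i (1−p)^{5−i} with p = 0.827
C(5,4)·0.827^4·0.173^1 = 0.404611
C(5,5)·0.827^5·0.173^0 = 0.386837
Sum = 0.7914

0.7914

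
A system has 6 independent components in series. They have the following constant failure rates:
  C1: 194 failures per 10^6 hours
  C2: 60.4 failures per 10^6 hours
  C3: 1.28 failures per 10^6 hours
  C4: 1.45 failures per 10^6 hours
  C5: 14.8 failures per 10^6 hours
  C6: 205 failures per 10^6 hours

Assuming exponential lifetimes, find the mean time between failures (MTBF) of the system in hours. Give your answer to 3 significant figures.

2100

Series of exponential components: λ_sys = Σ λ_i
λ_sys = 0.000194 + 0.0000604 + 0.00000128 + 0.00000145 + 0.0000148 + 0.000205 = 4.7693e-04 /h
MTBF = 1 / λ_sys = 2100 h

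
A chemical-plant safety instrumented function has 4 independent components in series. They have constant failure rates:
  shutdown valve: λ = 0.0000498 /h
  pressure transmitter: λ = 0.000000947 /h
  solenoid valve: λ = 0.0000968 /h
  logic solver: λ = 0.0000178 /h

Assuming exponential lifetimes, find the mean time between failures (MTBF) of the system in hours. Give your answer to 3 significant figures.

6050

Series of exponential components: λ_sys = Σ λ_i
λ_sys = 0.0000498 + 0.000000947 + 0.0000968 + 0.0000178 = 1.6535e-04 /h
MTBF = 1 / λ_sys = 6050 h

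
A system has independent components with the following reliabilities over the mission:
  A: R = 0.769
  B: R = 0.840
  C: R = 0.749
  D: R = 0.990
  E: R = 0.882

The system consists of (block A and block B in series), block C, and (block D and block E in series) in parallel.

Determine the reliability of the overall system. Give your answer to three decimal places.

0.989

Series (A and B): 0.76900 × 0.84000 = 0.64596
Series (D and E): 0.99000 × 0.88200 = 0.87318
Parallel ([0.64596], C, and [0.87318]): 1 − (1 − 0.64596)(1 − 0.74900)(1 − 0.87318) = 0.989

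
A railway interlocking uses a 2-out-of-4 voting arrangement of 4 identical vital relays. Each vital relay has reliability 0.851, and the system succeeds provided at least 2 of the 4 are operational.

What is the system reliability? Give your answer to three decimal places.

0.988

R = Σ_{i=2}^{4} C(4,i) p^i (1−p)^{4−i} with p = 0.851
C(4,2)·0.851^2·0.149^2 = 0.09647
C(4,3)·0.851^3·0.149^1 = 0.36731
C(4,4)·0.851^4·0.149^0 = 0.52447
Sum = 0.988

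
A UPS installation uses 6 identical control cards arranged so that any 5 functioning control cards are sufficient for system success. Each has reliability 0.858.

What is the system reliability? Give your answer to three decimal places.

R = Σ_{i=5}^{6} C(6,i) p^i (1−p)^{6−i} with p = 0.858
C(6,5)·0.858^5·0.142^1 = 0.39616
C(6,6)·0.858^6·0.142^0 = 0.39895
Sum = 0.795

0.795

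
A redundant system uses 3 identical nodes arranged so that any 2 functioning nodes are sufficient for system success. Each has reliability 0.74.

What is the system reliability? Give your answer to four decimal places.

R = Σ_{i=2}^{3} C(3,i) p^i (1−p)^{3−i} with p = 0.74
C(3,2)·0.74^2·0.26^1 = 0.427128
C(3,3)·0.74^3·0.26^0 = 0.405224
Sum = 0.8324

0.8324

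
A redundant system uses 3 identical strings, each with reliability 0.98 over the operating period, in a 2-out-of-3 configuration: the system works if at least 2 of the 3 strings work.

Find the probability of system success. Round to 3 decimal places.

R = Σ_{i=2}^{3} C(3,i) p^i (1−p)^{3−i} with p = 0.98
C(3,2)·0.98^2·0.02^1 = 0.05762
C(3,3)·0.98^3·0.02^0 = 0.94119
Sum = 0.999

0.999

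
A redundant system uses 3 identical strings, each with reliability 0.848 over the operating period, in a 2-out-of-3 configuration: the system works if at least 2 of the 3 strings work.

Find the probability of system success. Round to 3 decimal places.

R = Σ_{i=2}^{3} C(3,i) p^i (1−p)^{3−i} with p = 0.848
C(3,2)·0.848^2·0.152^1 = 0.32791
C(3,3)·0.848^3·0.152^0 = 0.60980
Sum = 0.938

0.938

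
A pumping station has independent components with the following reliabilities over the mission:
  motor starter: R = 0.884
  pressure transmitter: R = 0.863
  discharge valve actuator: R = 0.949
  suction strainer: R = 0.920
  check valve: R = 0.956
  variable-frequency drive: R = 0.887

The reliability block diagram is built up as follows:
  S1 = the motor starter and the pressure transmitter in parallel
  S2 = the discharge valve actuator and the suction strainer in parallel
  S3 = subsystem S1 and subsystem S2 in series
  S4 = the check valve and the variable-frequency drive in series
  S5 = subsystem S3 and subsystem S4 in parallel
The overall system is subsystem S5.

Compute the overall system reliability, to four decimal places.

Parallel (motor starter and pressure transmitter): 1 − (1 − 0.884000)(1 − 0.863000) = 0.984108
Parallel (discharge valve actuator and suction strainer): 1 − (1 − 0.949000)(1 − 0.920000) = 0.995920
Series ([0.984108] and [0.995920]): 0.984108 × 0.995920 = 0.980093
Series (check valve and variable-frequency drive): 0.956000 × 0.887000 = 0.847972
Parallel ([0.980093] and [0.847972]): 1 − (1 − 0.980093)(1 − 0.847972) = 0.9970

0.9970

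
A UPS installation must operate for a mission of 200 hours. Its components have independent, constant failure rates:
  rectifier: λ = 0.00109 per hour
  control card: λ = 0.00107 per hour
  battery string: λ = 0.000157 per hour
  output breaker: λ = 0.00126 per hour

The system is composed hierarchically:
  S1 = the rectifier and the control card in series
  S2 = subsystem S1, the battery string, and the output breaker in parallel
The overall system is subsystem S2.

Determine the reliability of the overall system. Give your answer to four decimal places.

0.9976

R(rectifier) = exp(−0.00109 × 200) = 0.804125
R(control card) = exp(−0.00107 × 200) = 0.807348
R(battery string) = exp(−0.000157 × 200) = 0.969088
R(output breaker) = exp(−0.00126 × 200) = 0.777245
Series (rectifier and control card): 0.804125 × 0.807348 = 0.649209
Parallel ([0.649209], battery string, and output breaker): 1 − (1 − 0.649209)(1 − 0.969088)(1 − 0.777245) = 0.9976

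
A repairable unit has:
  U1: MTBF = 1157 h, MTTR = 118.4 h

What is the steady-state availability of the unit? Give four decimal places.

A(U1) = MTBF/(MTBF+MTTR) = 1157/(1157+118.4) = 0.9072

0.9072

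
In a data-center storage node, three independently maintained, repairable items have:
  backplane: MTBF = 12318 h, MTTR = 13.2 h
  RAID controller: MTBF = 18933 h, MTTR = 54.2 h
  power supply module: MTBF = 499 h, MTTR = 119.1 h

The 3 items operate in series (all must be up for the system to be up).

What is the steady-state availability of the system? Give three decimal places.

0.804

A(backplane) = MTBF/(MTBF+MTTR) = 12318/(12318+13.2) = 0.998930
A(RAID controller) = MTBF/(MTBF+MTTR) = 18933/(18933+54.2) = 0.997145
A(power supply module) = MTBF/(MTBF+MTTR) = 499/(499+119.1) = 0.807313
Series availability: 0.998930 × 0.997145 × 0.807313 = 0.804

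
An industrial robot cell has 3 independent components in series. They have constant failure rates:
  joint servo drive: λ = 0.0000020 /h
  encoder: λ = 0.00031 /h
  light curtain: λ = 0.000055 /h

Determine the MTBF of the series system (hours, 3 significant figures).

Series of exponential components: λ_sys = Σ λ_i
λ_sys = 0.0000020 + 0.00031 + 0.000055 = 3.6700e-04 /h
MTBF = 1 / λ_sys = 2720 h

2720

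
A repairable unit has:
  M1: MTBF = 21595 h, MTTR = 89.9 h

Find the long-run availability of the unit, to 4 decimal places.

A(M1) = MTBF/(MTBF+MTTR) = 21595/(21595+89.9) = 0.9959

0.9959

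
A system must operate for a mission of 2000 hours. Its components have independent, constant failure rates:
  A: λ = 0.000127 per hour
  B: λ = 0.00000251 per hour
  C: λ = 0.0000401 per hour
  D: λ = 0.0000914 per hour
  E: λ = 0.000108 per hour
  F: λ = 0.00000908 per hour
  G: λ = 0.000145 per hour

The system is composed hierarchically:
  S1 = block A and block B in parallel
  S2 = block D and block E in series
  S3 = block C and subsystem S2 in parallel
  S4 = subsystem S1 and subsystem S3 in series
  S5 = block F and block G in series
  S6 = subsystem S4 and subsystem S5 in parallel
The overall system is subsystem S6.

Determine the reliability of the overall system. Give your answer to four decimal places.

0.9930

R(A) = exp(−0.000127 × 2000) = 0.775692
R(B) = exp(−0.00000251 × 2000) = 0.994993
R(C) = exp(−0.0000401 × 2000) = 0.922932
R(D) = exp(−0.0000914 × 2000) = 0.832935
R(E) = exp(−0.000108 × 2000) = 0.805735
R(F) = exp(−0.00000908 × 2000) = 0.982004
R(G) = exp(−0.000145 × 2000) = 0.748264
Parallel (A and B): 1 − (1 − 0.775692)(1 − 0.994993) = 0.998877
Series (D and E): 0.832935 × 0.805735 = 0.671125
Parallel (C and [0.671125]): 1 − (1 − 0.922932)(1 − 0.671125) = 0.974654
Series ([0.998877] and [0.974654]): 0.998877 × 0.974654 = 0.973559
Series (F and G): 0.982004 × 0.748264 = 0.734798
Parallel ([0.973559] and [0.734798]): 1 − (1 − 0.973559)(1 − 0.734798) = 0.9930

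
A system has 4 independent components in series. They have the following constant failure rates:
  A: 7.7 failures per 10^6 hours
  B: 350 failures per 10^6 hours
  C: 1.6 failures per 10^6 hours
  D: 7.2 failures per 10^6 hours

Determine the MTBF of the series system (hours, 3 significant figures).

Series of exponential components: λ_sys = Σ λ_i
λ_sys = 0.0000077 + 0.00035 + 0.0000016 + 0.0000072 = 3.6650e-04 /h
MTBF = 1 / λ_sys = 2730 h

2730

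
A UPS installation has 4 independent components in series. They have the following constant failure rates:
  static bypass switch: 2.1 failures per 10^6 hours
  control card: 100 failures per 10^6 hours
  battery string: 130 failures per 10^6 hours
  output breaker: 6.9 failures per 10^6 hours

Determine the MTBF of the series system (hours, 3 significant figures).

Series of exponential components: λ_sys = Σ λ_i
λ_sys = 0.0000021 + 0.00010 + 0.00013 + 0.0000069 = 2.3900e-04 /h
MTBF = 1 / λ_sys = 4180 h

4180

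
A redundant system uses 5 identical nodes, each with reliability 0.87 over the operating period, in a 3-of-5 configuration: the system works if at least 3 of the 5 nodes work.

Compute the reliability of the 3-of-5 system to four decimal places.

0.9821

R = Σ_{i=3}^{5} C(5,i) p^i (1−p)^{5−i} with p = 0.87
C(5,3)·0.87^3·0.13^2 = 0.111287
C(5,4)·0.87^4·0.13^1 = 0.372383
C(5,5)·0.87^5·0.13^0 = 0.498421
Sum = 0.9821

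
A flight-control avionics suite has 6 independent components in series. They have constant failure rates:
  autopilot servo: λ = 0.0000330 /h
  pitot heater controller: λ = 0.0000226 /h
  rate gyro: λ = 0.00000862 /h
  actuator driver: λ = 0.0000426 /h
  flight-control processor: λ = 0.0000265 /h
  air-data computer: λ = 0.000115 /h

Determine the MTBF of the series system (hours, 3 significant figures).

Series of exponential components: λ_sys = Σ λ_i
λ_sys = 0.0000330 + 0.0000226 + 0.00000862 + 0.0000426 + 0.0000265 + 0.000115 = 2.4832e-04 /h
MTBF = 1 / λ_sys = 4030 h

4030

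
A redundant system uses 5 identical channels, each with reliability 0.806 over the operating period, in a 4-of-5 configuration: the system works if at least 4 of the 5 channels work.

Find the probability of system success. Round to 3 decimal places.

0.750

R = Σ_{i=4}^{5} C(5,i) p^i (1−p)^{5−i} with p = 0.806
C(5,4)·0.806^4·0.194^1 = 0.40937
C(5,5)·0.806^5·0.194^0 = 0.34015
Sum = 0.750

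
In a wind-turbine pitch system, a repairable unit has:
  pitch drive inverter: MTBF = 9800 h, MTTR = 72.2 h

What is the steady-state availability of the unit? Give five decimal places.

A(pitch drive inverter) = MTBF/(MTBF+MTTR) = 9800/(9800+72.2) = 0.99269

0.99269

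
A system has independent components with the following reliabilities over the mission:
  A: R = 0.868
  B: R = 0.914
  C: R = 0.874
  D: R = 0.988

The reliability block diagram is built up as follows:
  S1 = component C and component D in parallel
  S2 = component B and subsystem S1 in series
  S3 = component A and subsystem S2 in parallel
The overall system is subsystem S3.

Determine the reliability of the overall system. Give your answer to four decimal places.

Parallel (C and D): 1 − (1 − 0.874000)(1 − 0.988000) = 0.998488
Series (B and [0.998488]): 0.914000 × 0.998488 = 0.912618
Parallel (A and [0.912618]): 1 − (1 − 0.868000)(1 − 0.912618) = 0.9885

0.9885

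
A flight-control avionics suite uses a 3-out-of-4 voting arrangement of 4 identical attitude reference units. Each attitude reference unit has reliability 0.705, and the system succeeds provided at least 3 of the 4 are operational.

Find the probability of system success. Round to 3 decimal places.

R = Σ_{i=3}^{4} C(4,i) p^i (1−p)^{4−i} with p = 0.705
C(4,3)·0.705^3·0.295^1 = 0.41348
C(4,4)·0.705^4·0.295^0 = 0.24703
Sum = 0.661

0.661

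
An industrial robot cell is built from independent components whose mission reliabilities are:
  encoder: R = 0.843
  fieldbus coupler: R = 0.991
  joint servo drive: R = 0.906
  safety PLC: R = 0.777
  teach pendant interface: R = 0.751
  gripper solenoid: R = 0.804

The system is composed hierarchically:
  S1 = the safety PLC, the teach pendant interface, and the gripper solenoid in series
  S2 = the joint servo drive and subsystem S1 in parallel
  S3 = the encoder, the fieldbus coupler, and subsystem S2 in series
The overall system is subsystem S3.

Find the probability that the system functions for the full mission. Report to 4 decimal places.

0.7937

Series (safety PLC, teach pendant interface, and gripper solenoid): 0.777000 × 0.751000 × 0.804000 = 0.469156
Parallel (joint servo drive and [0.469156]): 1 − (1 − 0.906000)(1 − 0.469156) = 0.950101
Series (encoder, fieldbus coupler, and [0.950101]): 0.843000 × 0.991000 × 0.950101 = 0.7937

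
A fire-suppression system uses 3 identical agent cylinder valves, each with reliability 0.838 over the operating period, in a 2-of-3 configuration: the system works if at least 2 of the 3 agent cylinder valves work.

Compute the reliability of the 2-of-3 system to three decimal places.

0.930

R = Σ_{i=2}^{3} C(3,i) p^i (1−p)^{3−i} with p = 0.838
C(3,2)·0.838^2·0.162^1 = 0.34129
C(3,3)·0.838^3·0.162^0 = 0.58848
Sum = 0.930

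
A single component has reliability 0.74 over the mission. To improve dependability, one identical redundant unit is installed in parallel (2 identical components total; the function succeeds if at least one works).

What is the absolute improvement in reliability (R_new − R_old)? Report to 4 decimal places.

0.1924

R_before = 0.74
R_after = 1 − (1 − 0.74)^2 = 0.9324
ΔR = 0.9324 − 0.74 = 0.1924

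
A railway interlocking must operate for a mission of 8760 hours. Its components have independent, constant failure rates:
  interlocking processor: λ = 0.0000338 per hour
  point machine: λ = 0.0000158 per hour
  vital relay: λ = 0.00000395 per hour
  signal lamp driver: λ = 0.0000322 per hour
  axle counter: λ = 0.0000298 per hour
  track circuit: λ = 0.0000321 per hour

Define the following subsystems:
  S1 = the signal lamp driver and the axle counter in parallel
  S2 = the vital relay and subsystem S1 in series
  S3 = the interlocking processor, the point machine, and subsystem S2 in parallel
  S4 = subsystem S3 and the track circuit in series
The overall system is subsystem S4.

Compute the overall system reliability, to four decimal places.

R(interlocking processor) = exp(−0.0000338 × 8760) = 0.743722
R(point machine) = exp(−0.0000158 × 8760) = 0.870743
R(vital relay) = exp(−0.00000395 × 8760) = 0.965990
R(signal lamp driver) = exp(−0.0000322 × 8760) = 0.754219
R(axle counter) = exp(−0.0000298 × 8760) = 0.770244
R(track circuit) = exp(−0.0000321 × 8760) = 0.754880
Parallel (signal lamp driver and axle counter): 1 − (1 − 0.754219)(1 − 0.770244) = 0.943530
Series (vital relay and [0.943530]): 0.965990 × 0.943530 = 0.911441
Parallel (interlocking processor, point machine, and [0.911441]): 1 − (1 − 0.743722)(1 − 0.870743)(1 − 0.911441) = 0.997066
Series ([0.997066] and track circuit): 0.997066 × 0.754880 = 0.7527

0.7527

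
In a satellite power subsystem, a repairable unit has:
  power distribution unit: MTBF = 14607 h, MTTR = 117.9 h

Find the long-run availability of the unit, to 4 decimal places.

0.9920

A(power distribution unit) = MTBF/(MTBF+MTTR) = 14607/(14607+117.9) = 0.9920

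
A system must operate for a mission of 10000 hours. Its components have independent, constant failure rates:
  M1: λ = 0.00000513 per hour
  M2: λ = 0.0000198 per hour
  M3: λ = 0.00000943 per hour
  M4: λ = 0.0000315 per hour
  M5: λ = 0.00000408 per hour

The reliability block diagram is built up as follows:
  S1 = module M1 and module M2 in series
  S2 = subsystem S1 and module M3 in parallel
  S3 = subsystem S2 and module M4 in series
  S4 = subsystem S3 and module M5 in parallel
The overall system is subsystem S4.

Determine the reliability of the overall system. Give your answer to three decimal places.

0.989

R(M1) = exp(−0.00000513 × 10000) = 0.94999
R(M2) = exp(−0.0000198 × 10000) = 0.82037
R(M3) = exp(−0.00000943 × 10000) = 0.91001
R(M4) = exp(−0.0000315 × 10000) = 0.72979
R(M5) = exp(−0.00000408 × 10000) = 0.96002
Series (M1 and M2): 0.94999 × 0.82037 = 0.77934
Parallel ([0.77934] and M3): 1 − (1 − 0.77934)(1 − 0.91001) = 0.98014
Series ([0.98014] and M4): 0.98014 × 0.72979 = 0.71530
Parallel ([0.71530] and M5): 1 − (1 − 0.71530)(1 − 0.96002) = 0.989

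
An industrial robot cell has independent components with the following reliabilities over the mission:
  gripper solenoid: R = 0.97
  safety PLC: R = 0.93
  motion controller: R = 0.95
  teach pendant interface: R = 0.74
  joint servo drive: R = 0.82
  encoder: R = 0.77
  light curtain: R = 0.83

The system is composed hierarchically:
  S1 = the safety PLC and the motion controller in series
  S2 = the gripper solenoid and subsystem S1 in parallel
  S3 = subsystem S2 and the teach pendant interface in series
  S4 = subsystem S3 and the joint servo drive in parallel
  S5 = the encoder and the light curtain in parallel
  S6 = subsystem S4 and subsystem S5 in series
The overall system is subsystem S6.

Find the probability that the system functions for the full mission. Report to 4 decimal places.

0.9155

Series (safety PLC and motion controller): 0.930000 × 0.950000 = 0.883500
Parallel (gripper solenoid and [0.883500]): 1 − (1 − 0.970000)(1 − 0.883500) = 0.996505
Series ([0.996505] and teach pendant interface): 0.996505 × 0.740000 = 0.737414
Parallel ([0.737414] and joint servo drive): 1 − (1 − 0.737414)(1 − 0.820000) = 0.952735
Parallel (encoder and light curtain): 1 − (1 − 0.770000)(1 − 0.830000) = 0.960900
Series ([0.952735] and [0.960900]): 0.952735 × 0.960900 = 0.9155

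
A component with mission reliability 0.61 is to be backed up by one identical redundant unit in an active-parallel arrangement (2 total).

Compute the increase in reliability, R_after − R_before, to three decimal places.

0.238

R_before = 0.61
R_after = 1 − (1 − 0.61)^2 = 0.848
ΔR = 0.848 − 0.61 = 0.238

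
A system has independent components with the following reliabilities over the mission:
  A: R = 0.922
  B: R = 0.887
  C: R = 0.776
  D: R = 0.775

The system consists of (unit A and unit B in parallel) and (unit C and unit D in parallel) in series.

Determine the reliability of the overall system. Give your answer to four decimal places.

Parallel (A and B): 1 − (1 − 0.922000)(1 − 0.887000) = 0.991186
Parallel (C and D): 1 − (1 − 0.776000)(1 − 0.775000) = 0.949600
Series ([0.991186] and [0.949600]): 0.991186 × 0.949600 = 0.9412

0.9412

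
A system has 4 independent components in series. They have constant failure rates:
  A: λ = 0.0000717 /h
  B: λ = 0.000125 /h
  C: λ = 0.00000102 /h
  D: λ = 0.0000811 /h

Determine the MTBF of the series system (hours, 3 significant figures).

3590

Series of exponential components: λ_sys = Σ λ_i
λ_sys = 0.0000717 + 0.000125 + 0.00000102 + 0.0000811 = 2.7882e-04 /h
MTBF = 1 / λ_sys = 3590 h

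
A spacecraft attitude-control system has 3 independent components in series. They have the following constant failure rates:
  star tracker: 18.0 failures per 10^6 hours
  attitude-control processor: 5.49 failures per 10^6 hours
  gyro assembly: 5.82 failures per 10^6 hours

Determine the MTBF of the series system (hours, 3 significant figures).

Series of exponential components: λ_sys = Σ λ_i
λ_sys = 0.0000180 + 0.00000549 + 0.00000582 = 2.9310e-05 /h
MTBF = 1 / λ_sys = 34100 h

34100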